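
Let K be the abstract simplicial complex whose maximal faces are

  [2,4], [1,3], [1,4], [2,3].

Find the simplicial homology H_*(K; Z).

Fix the vertex order 1 < 2 < 3 < 4 and write every simplex with vertices in increasing order. Then dim K = 1 and the simplices of K are:

  0-simplices (4): [1], [2], [3], [4]
  1-simplices (4): [1,3], [1,4], [2,3], [2,4]

so the chain groups are C_0 ≅ Z^4, C_1 ≅ Z^4.

∂_1: C_1 → C_0 is given by ∂[p,q] = [q] − [p].
As a 4×4 matrix over Z this has rank 3, with invariant factors (1,1,1).

From H_k ≅ ker(∂_k) / im(∂_{k+1}) we obtain:

  H_0: rank C_0 − rank ∂_1 = 4 − 3 = 1, and the invariant factors of ∂_1 are all 1, so H_0 ≅ Z.
  H_1: rank ker ∂_1 − rank ∂_2 = (4 − 3) − 0 = 1, and there is no ∂_2, so H_1 ≅ Z.

H_0 = Z,  H_1 = Z.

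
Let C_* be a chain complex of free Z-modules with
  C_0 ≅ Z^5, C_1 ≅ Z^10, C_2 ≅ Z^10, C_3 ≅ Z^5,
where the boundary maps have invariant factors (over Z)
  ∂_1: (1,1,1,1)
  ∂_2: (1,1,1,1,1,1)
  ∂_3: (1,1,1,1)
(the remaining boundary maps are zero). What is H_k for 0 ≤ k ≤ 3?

H_0: b_0 = 5 − 0 − 4 = 1; torsion from ∂_1 factors > 1: none. So H_0 ≅ Z.
H_1: b_1 = 10 − 4 − 6 = 0; torsion from ∂_2 factors > 1: none. So H_1 ≅ 0.
H_2: b_2 = 10 − 6 − 4 = 0; torsion from ∂_3 factors > 1: none. So H_2 ≅ 0.
H_3: b_3 = 5 − 4 − 0 = 1; torsion from ∂_4 factors > 1: none. So H_3 ≅ Z.

H_0 ≅ Z,  H_1 = 0,  H_2 = 0,  H_3 ≅ Z.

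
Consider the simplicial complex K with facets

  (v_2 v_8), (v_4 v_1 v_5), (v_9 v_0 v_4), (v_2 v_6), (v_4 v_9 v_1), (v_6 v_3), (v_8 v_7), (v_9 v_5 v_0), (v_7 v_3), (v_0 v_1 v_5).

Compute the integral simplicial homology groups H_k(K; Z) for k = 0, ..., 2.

H_0 = Z^2,  H_1 = Z^2,  H_2 = 0.

K has 10 vertices, 15 edges, 5 triangles.
rank ∂_0 = 0, rank ∂_1 = 8 ⇒ b_0 = 10 − 0 − 8 = 2; all invariant factors of ∂_1 are 1 so no torsion. So H_0 ≅ Z^2.
rank ∂_1 = 8, rank ∂_2 = 5 ⇒ b_1 = 15 − 8 − 5 = 2; all invariant factors of ∂_2 are 1 so no torsion. So H_1 ≅ Z^2.
rank ∂_2 = 5, rank ∂_3 = 0 ⇒ b_2 = 5 − 5 − 0 = 0. So H_2 ≅ 0.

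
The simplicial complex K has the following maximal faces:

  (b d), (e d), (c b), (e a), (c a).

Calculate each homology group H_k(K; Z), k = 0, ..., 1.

H_0 = Z,  H_1 = Z.

Take the total order a < b < c < d < e on the vertex set. Then K (dimension 1) consists of the simplices:

  0-simplices (5): a, b, c, d, e
  1-simplices (5): ac, ae, bc, bd, de

Hence C_0 ≅ Z^5, C_1 ≅ Z^5.

The boundary map ∂_1: C_1 → C_0 maps an edge to its endpoints' difference, ∂[p,q] = q − p.
The resulting 5×5 matrix has rank 4, and its Smith normal form has invariant factors (1,1,1,1).

From H_k ≅ ker(∂_k) / im(∂_{k+1}) we obtain:

  H_0: rank C_0 − rank ∂_1 = 5 − 4 = 1, and the invariant factors of ∂_1 are all 1, so H_0 = Z.
  H_1: rank ker ∂_1 − rank ∂_2 = (5 − 4) − 0 = 1, and there is no ∂_2, so H_1 = Z.

(K is a triangulation of the circle S^1.)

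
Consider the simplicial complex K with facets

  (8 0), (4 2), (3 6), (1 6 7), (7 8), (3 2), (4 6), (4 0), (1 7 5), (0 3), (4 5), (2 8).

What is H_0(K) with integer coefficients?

H_0 ≅ Z.

We work with the vertex ordering 0 < 1 < 2 < 3 < 4 < 5 < 6 < 7 < 8. The simplices of K, each written with vertices in increasing order, are:

  0-simplices (9): [0], [1], [2], [3], [4], [5], [6], [7], [8]
  1-simplices (15): [0,3], [0,4], [0,8], [1,5], [1,6], [1,7], [2,3], [2,4], [2,8], [3,6], [4,5], [4,6], [5,7], [6,7], [7,8]
  2-simplices (2): [1,5,7], [1,6,7]

so the chain groups are C_0 ≅ Z^9, C_1 ≅ Z^15, C_2 ≅ Z^2.

∂_1: C_1 → C_0 maps an edge to its endpoints' difference, ∂[p,q] = q − p.
The 9×15 boundary matrix has rank 8 and Smith normal form diag(1,1,1,1,1,1,1,1).

Boundary ∂_2: C_2 → C_1 acts by ∂[p,q,r] = [q,r] − [p,r] + [p,q]. For instance
  ∂[1,6,7] = [6,7] − [1,7] + [1,6],
  ∂[1,5,7] = [5,7] − [1,7] + [1,5].
The resulting 15×2 matrix has rank 2, and its Smith normal form has invariant factors (1,1).

Computing H_k = (kernel of ∂_k) / (image of ∂_{k+1}):

  H_0: rank C_0 − rank ∂_1 = 9 − 8 = 1, and the invariant factors of ∂_1 are all 1, so H_0 = Z.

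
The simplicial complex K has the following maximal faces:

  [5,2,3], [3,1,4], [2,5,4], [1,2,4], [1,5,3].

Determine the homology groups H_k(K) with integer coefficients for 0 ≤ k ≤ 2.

K has 5 vertices, 10 edges, 5 triangles.
rank ∂_0 = 0, rank ∂_1 = 4 ⇒ b_0 = 5 − 0 − 4 = 1; all invariant factors of ∂_1 are 1 so no torsion. So H_0 ≅ Z.
rank ∂_1 = 4, rank ∂_2 = 5 ⇒ b_1 = 10 − 4 − 5 = 1; all invariant factors of ∂_2 are 1 so no torsion. So H_1 ≅ Z.
rank ∂_2 = 5, rank ∂_3 = 0 ⇒ b_2 = 5 − 5 − 0 = 0. So H_2 ≅ 0.

H_0 ≅ Z,  H_1 ≅ Z,  H_2 = 0.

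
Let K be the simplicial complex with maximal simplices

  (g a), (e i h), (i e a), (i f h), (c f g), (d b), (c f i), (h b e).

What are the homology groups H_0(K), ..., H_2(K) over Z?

H_0 = Z,  H_1 = Z,  H_2 = 0.

Take the total order a < b < c < d < e < f < g < h < i on the vertex set. Then K (dimension 2) consists of the simplices:

  0-simplices (9): a, b, c, d, e, f, g, h, i
  1-simplices (15): ae, ag, ai, bd, be, bh, cf, cg, ci, eh, ei, fg, fh, fi, hi
  2-simplices (6): aei, beh, cfg, cfi, ehi, fhi

so the chain groups are C_0 ≅ Z^9, C_1 ≅ Z^15, C_2 ≅ Z^6.

∂_1: C_1 → C_0 is given by ∂[p,q] = [q] − [p].
The resulting 9×15 matrix has rank 8, and its Smith normal form has invariant factors (1,1,1,1,1,1,1,1).

∂_2: C_2 → C_1 sends each 2-simplex [p,q,r] to [q,r] − [p,r] + [p,q]. For instance
  ∂beh = eh − bh + be,
  ∂cfg = fg − cg + cf.
The resulting 15×6 matrix has rank 6, and its Smith normal form has invariant factors (1,1,1,1,1,1).

From H_k ≅ ker(∂_k) / im(∂_{k+1}) we obtain:

  H_0: rank C_0 − rank ∂_1 = 9 − 8 = 1, and the invariant factors of ∂_1 are all 1, so H_0 = Z.
  H_1: rank ker ∂_1 − rank ∂_2 = (15 − 8) − 6 = 1, and the invariant factors of ∂_2 are all 1, so H_1 = Z.
  H_2: rank ker ∂_2 − rank ∂_3 = (6 − 6) − 0 = 0, and there is no ∂_3, so H_2 = 0.

As a check, the Euler characteristic is 9 − 15 + 6 = 0, which agrees with 1 − 1 + 0 = 0.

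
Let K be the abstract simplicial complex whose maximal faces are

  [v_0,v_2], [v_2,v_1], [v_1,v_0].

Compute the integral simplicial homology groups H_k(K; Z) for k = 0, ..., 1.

H_0 ≅ Z,  H_1 ≅ Z.

K has 3 vertices, 3 edges.
rank ∂_0 = 0, rank ∂_1 = 2 ⇒ b_0 = 3 − 0 − 2 = 1; all invariant factors of ∂_1 are 1 so no torsion. So H_0 ≅ Z.
rank ∂_1 = 2, rank ∂_2 = 0 ⇒ b_1 = 3 − 2 − 0 = 1. So H_1 ≅ Z.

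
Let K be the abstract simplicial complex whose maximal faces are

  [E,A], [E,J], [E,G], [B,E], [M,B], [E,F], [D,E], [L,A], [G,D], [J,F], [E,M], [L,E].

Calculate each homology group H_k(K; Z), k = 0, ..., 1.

H_0 = Z,  H_1 = Z^4.

Fix the vertex order A < B < D < E < F < G < J < L < M and write every simplex with vertices in increasing order. Then dim K = 1 and the simplices of K are:

  0-simplices (9): A, B, D, E, F, G, J, L, M
  1-simplices (12): AE, AL, BE, BM, DE, DG, EF, EG, EJ, EL, EM, FJ

giving chain groups C_0 ≅ Z^9, C_1 ≅ Z^12.

∂_1: C_1 → C_0 is given by ∂[p,q] = [q] − [p].
The 9×12 boundary matrix has rank 8 and Smith normal form diag(1,1,1,1,1,1,1,1).

Reading off H_k = ker ∂_k / im ∂_{k+1}:

  H_0: rank C_0 − rank ∂_1 = 9 − 8 = 1, and the invariant factors of ∂_1 are all 1, so H_0 ≅ Z.
  H_1: rank ker ∂_1 − rank ∂_2 = (12 − 8) − 0 = 4, and there is no ∂_2, so H_1 ≅ Z^4.

As a check, the Euler characteristic is 9 − 12 = -3, which agrees with 1 − 4 = -3.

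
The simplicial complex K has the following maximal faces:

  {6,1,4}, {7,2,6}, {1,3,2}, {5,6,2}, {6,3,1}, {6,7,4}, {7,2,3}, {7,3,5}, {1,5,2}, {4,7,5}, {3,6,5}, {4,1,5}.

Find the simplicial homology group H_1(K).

H_1 ≅ Z/2.

We work with the vertex ordering 1 < 2 < 3 < 4 < 5 < 6 < 7. The simplices of K, each written with vertices in increasing order, are:

  0-simplices (7): [1], [2], [3], [4], [5], [6], [7]
  1-simplices (18): [1,2], [1,3], [1,4], [1,5], [1,6], [2,3], [2,5], [2,6], [2,7], [3,5], [3,6], [3,7], [4,5], [4,6], [4,7], [5,6], [5,7], [6,7]
  2-simplices (12): [1,2,3], [1,2,5], [1,3,6], [1,4,5], [1,4,6], [2,3,7], [2,5,6], [2,6,7], [3,5,6], [3,5,7], [4,5,7], [4,6,7]

Hence C_0 ≅ Z^7, C_1 ≅ Z^18, C_2 ≅ Z^12.

Boundary ∂_1: C_1 → C_0 sends each edge [p,q] (with p < q) to q − p. For instance
  ∂[2,5] = [5] − [2].
The resulting 7×18 matrix has rank 6, and its Smith normal form has invariant factors (1,1,1,1,1,1).

The boundary map ∂_2: C_2 → C_1 acts by ∂[p,q,r] = [q,r] − [p,r] + [p,q]. For instance
  ∂[1,4,5] = [4,5] − [1,5] + [1,4],
  ∂[3,5,7] = [5,7] − [3,7] + [3,5].
This gives a 18×12 integer matrix of rank 12; reducing to Smith normal form yields diagonal entries (1,1,1,1,1,1,1,1,1,1,1,2).

From H_k ≅ ker(∂_k) / im(∂_{k+1}) we obtain:

  H_1: rank ker ∂_1 − rank ∂_2 = (18 − 6) − 12 = 0, and ∂_2 has invariant factor 2 > 1, so H_1 = Z/2.

(K is a triangulation of the real projective plane RP^2.)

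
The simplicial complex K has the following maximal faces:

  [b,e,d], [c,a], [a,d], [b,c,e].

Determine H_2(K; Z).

H_2 ≅ 0.

Fix the vertex order a < b < c < d < e and write every simplex with vertices in increasing order. Then dim K = 2 and the simplices of K are:

  0-simplices (5): a, b, c, d, e
  1-simplices (7): ac, ad, bc, bd, be, ce, de
  2-simplices (2): bce, bde

so the chain groups are C_0 ≅ Z^5, C_1 ≅ Z^7, C_2 ≅ Z^2.

The boundary map ∂_1: C_1 → C_0 is given by ∂[p,q] = [q] − [p].
The 5×7 boundary matrix has rank 4 and Smith normal form diag(1,1,1,1).

Boundary ∂_2: C_2 → C_1 sends each 2-simplex [p,q,r] to [q,r] − [p,r] + [p,q]. For instance
  ∂bce = ce − be + bc,
  ∂bde = de − be + bd.
As a 7×2 matrix over Z this has rank 2, with invariant factors (1,1).

Computing H_k = (kernel of ∂_k) / (image of ∂_{k+1}):

  H_2: rank ker ∂_2 − rank ∂_3 = (2 − 2) − 0 = 0, and there is no ∂_3, so H_2 ≅ 0.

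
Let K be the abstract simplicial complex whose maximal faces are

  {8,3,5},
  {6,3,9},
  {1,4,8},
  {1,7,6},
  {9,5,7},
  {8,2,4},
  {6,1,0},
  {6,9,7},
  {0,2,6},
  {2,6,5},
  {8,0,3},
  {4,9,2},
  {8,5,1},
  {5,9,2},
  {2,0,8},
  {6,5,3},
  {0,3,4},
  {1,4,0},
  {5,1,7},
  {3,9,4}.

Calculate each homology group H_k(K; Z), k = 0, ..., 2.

Order the vertices as 0 < 1 < 2 < 3 < 4 < 5 < 6 < 7 < 8 < 9. Listing each simplex with vertices in this order, K has dimension 2 with simplices:

  0-simplices (10): [0], [1], [2], [3], [4], [5], [6], [7], [8], [9]
  1-simplices (30): (30 of them)
  2-simplices (20): (20 of them)

so the chain groups are C_0 ≅ Z^10, C_1 ≅ Z^30, C_2 ≅ Z^20.

∂_1: C_1 → C_0 sends each edge [p,q] (with p < q) to q − p.
As a 10×30 matrix over Z this has rank 9, with invariant factors (1,1,1,1,1,1,1,1,1).

The boundary map ∂_2: C_2 → C_1 sends each 2-simplex [p,q,r] to [q,r] − [p,r] + [p,q]. For instance
  ∂[0,3,8] = [3,8] − [0,8] + [0,3],
  ∂[1,5,7] = [5,7] − [1,7] + [1,5].
The resulting 30×20 matrix has rank 20, and its Smith normal form has invariant factors (1,1,1,1,1,1,1,1,1,1,1,1,1,1,1,1,1,1,1,2).

From H_k ≅ ker(∂_k) / im(∂_{k+1}) we obtain:

  H_0: rank C_0 − rank ∂_1 = 10 − 9 = 1, and the invariant factors of ∂_1 are all 1, so H_0 ≅ Z.
  H_1: rank ker ∂_1 − rank ∂_2 = (30 − 9) − 20 = 1, and ∂_2 has invariant factor 2 > 1, so H_1 ≅ Z ⊕ Z_2.
  H_2: rank ker ∂_2 − rank ∂_3 = (20 − 20) − 0 = 0, and there is no ∂_3, so H_2 ≅ 0.

As a check, the Euler characteristic is 10 − 30 + 20 = 0, which agrees with 1 − 1 + 0 = 0.

H_0 = Z,  H_1 = Z ⊕ Z_2,  H_2 = 0.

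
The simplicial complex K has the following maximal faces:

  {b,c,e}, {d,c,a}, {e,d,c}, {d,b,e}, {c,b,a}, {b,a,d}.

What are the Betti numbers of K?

b_0 = 1, b_1 = 0, b_2 = 1.

Order the vertices as a < b < c < d < e. Listing each simplex with vertices in this order, K has dimension 2 with simplices:

  0-simplices (5): a, b, c, d, e
  1-simplices (9): ab, ac, ad, bc, bd, be, cd, ce, de
  2-simplices (6): abc, abd, acd, bce, bde, cde

giving chain groups C_0 ≅ Z^5, C_1 ≅ Z^9, C_2 ≅ Z^6.

The boundary map ∂_1: C_1 → C_0 maps an edge to its endpoints' difference, ∂[p,q] = q − p. For instance
  ∂ce = e − c.
This gives a 5×9 integer matrix of rank 4; reducing to Smith normal form yields diagonal entries (1,1,1,1).

Boundary ∂_2: C_2 → C_1 acts by ∂[p,q,r] = [q,r] − [p,r] + [p,q]. For instance
  ∂abc = bc − ac + ab,
  ∂abd = bd − ad + ab.
As a 9×6 matrix over Z this has rank 5, with invariant factors (1,1,1,1,1).

From H_k ≅ ker(∂_k) / im(∂_{k+1}) we obtain:

  H_0: rank C_0 − rank ∂_1 = 5 − 4 = 1, and the invariant factors of ∂_1 are all 1, so H_0 = Z.
  H_1: rank ker ∂_1 − rank ∂_2 = (9 − 4) − 5 = 0, and the invariant factors of ∂_2 are all 1, so H_1 = 0.
  H_2: rank ker ∂_2 − rank ∂_3 = (6 − 5) − 0 = 1, and there is no ∂_3, so H_2 = Z.

Hence the Betti numbers are b_0 = 1, b_1 = 0, b_2 = 1.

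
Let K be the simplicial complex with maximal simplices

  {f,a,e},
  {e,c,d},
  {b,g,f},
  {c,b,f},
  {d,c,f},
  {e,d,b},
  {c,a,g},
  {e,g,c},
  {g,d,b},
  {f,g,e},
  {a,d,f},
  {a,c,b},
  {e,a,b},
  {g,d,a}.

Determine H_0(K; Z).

Fix the vertex order a < b < c < d < e < f < g and write every simplex with vertices in increasing order. Then dim K = 2 and the simplices of K are:

  0-simplices (7): a, b, c, d, e, f, g
  1-simplices (21): ab, ac, ad, ae, af, ag, bc, bd, be, bf, bg, cd, ce, cf, cg, de, df, dg, ef, eg, fg
  2-simplices (14): abc, abe, acg, adf, adg, aef, bcf, bde, bdg, bfg, cde, cdf, ceg, efg

giving chain groups C_0 ≅ Z^7, C_1 ≅ Z^21, C_2 ≅ Z^14.

∂_1: C_1 → C_0 sends each edge [p,q] (with p < q) to q − p. For instance
  ∂bc = c − b.
As a 7×21 matrix over Z this has rank 6, with invariant factors (1,1,1,1,1,1).

Boundary ∂_2: C_2 → C_1 sends each 2-simplex [p,q,r] to [q,r] − [p,r] + [p,q]. For instance
  ∂bcf = cf − bf + bc,
  ∂adf = df − af + ad.
As a 21×14 matrix over Z this has rank 13, with invariant factors (1,1,1,1,1,1,1,1,1,1,1,1,1).

Computing H_k = (kernel of ∂_k) / (image of ∂_{k+1}):

  H_0: rank C_0 − rank ∂_1 = 7 − 6 = 1, and the invariant factors of ∂_1 are all 1, so H_0 ≅ Z.

(K is a triangulation of the torus T^2.)

H_0 ≅ Z.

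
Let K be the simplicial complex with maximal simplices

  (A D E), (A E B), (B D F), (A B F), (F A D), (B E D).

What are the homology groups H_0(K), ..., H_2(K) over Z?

Order the vertices as A < B < D < E < F. Listing each simplex with vertices in this order, K has dimension 2 with simplices:

  0-simplices (5): A, B, D, E, F
  1-simplices (9): AB, AD, AE, AF, BD, BE, BF, DE, DF
  2-simplices (6): ABE, ABF, ADE, ADF, BDE, BDF

Hence C_0 ≅ Z^5, C_1 ≅ Z^9, C_2 ≅ Z^6.

Boundary ∂_1: C_1 → C_0 sends each edge [p,q] (with p < q) to q − p. For instance
  ∂BD = D − B.
The resulting 5×9 matrix has rank 4, and its Smith normal form has invariant factors (1,1,1,1).

∂_2: C_2 → C_1 acts by ∂[p,q,r] = [q,r] − [p,r] + [p,q]. For instance
  ∂BDF = DF − BF + BD,
  ∂ADE = DE − AE + AD.
As a 9×6 matrix over Z this has rank 5, with invariant factors (1,1,1,1,1).

Reading off H_k = ker ∂_k / im ∂_{k+1}:

  H_0: rank C_0 − rank ∂_1 = 5 − 4 = 1, and the invariant factors of ∂_1 are all 1, so H_0 ≅ Z.
  H_1: rank ker ∂_1 − rank ∂_2 = (9 − 4) − 5 = 0, and the invariant factors of ∂_2 are all 1, so H_1 ≅ 0.
  H_2: rank ker ∂_2 − rank ∂_3 = (6 − 5) − 0 = 1, and there is no ∂_3, so H_2 ≅ Z.

H_0 ≅ Z,  H_1 = 0,  H_2 ≅ Z.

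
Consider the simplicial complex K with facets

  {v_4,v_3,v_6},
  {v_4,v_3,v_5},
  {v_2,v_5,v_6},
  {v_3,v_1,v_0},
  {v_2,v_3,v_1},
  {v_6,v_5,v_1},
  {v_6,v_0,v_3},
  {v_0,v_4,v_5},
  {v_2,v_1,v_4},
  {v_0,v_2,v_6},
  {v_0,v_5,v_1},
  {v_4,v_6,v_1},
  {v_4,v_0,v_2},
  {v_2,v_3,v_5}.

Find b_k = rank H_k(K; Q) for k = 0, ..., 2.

b_0 = 1, b_1 = 2, b_2 = 1.

Fix the vertex order v_0 < v_1 < v_2 < v_3 < v_4 < v_5 < v_6 and write every simplex with vertices in increasing order. Then dim K = 2 and the simplices of K are:

  0-simplices (7): [v_0], [v_1], [v_2], [v_3], [v_4], [v_5], [v_6]
  1-simplices (21): (21 of them)
  2-simplices (14): (14 of them)

Hence C_0 ≅ Z^7, C_1 ≅ Z^21, C_2 ≅ Z^14.

The boundary map ∂_1: C_1 → C_0 is given by ∂[p,q] = [q] − [p]. For instance
  ∂[v_1,v_3] = [v_3] − [v_1].
The resulting 7×21 matrix has rank 6, and its Smith normal form has invariant factors (1,1,1,1,1,1).

Boundary ∂_2: C_2 → C_1 acts by ∂[p,q,r] = [q,r] − [p,r] + [p,q]. For instance
  ∂[v_3,v_4,v_6] = [v_4,v_6] − [v_3,v_6] + [v_3,v_4],
  ∂[v_0,v_2,v_4] = [v_2,v_4] − [v_0,v_4] + [v_0,v_2].
As a 21×14 matrix over Z this has rank 13, with invariant factors (1,1,1,1,1,1,1,1,1,1,1,1,1).

From H_k ≅ ker(∂_k) / im(∂_{k+1}) we obtain:

  H_0: rank C_0 − rank ∂_1 = 7 − 6 = 1, and the invariant factors of ∂_1 are all 1, so H_0 = Z.
  H_1: rank ker ∂_1 − rank ∂_2 = (21 − 6) − 13 = 2, and the invariant factors of ∂_2 are all 1, so H_1 = Z^2.
  H_2: rank ker ∂_2 − rank ∂_3 = (14 − 13) − 0 = 1, and there is no ∂_3, so H_2 = Z.

As a check, the Euler characteristic is 7 − 21 + 14 = 0, which agrees with 1 − 2 + 1 = 0.
(K is a triangulation of the torus T^2.)

Hence the Betti numbers are b_0 = 1, b_1 = 2, b_2 = 1.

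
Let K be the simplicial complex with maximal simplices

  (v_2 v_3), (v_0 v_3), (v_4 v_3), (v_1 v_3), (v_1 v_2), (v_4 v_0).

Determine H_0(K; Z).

H_0 ≅ Z.

We work with the vertex ordering v_0 < v_1 < v_2 < v_3 < v_4. The simplices of K, each written with vertices in increasing order, are:

  0-simplices (5): [v_0], [v_1], [v_2], [v_3], [v_4]
  1-simplices (6): [v_0,v_3], [v_0,v_4], [v_1,v_2], [v_1,v_3], [v_2,v_3], [v_3,v_4]

giving chain groups C_0 ≅ Z^5, C_1 ≅ Z^6.

∂_1: C_1 → C_0 sends each edge [p,q] (with p < q) to q − p.
This gives a 5×6 integer matrix of rank 4; reducing to Smith normal form yields diagonal entries (1,1,1,1).

Computing H_k = (kernel of ∂_k) / (image of ∂_{k+1}):

  H_0: rank C_0 − rank ∂_1 = 5 − 4 = 1, and the invariant factors of ∂_1 are all 1, so H_0 ≅ Z.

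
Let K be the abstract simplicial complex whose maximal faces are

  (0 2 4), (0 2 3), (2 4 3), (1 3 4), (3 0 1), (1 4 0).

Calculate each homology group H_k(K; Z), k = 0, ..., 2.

H_0 ≅ Z,  H_1 = 0,  H_2 ≅ Z.

Fix the vertex order 0 < 1 < 2 < 3 < 4 and write every simplex with vertices in increasing order. Then dim K = 2 and the simplices of K are:

  0-simplices (5): [0], [1], [2], [3], [4]
  1-simplices (9): [0,1], [0,2], [0,3], [0,4], [1,3], [1,4], [2,3], [2,4], [3,4]
  2-simplices (6): [0,1,3], [0,1,4], [0,2,3], [0,2,4], [1,3,4], [2,3,4]

Hence C_0 ≅ Z^5, C_1 ≅ Z^9, C_2 ≅ Z^6.

The boundary map ∂_1: C_1 → C_0 is given by ∂[p,q] = [q] − [p].
The 5×9 boundary matrix has rank 4 and Smith normal form diag(1,1,1,1).

The boundary map ∂_2: C_2 → C_1 sends each 2-simplex [p,q,r] to [q,r] − [p,r] + [p,q]. For instance
  ∂[1,3,4] = [3,4] − [1,4] + [1,3],
  ∂[2,3,4] = [3,4] − [2,4] + [2,3].
This gives a 9×6 integer matrix of rank 5; reducing to Smith normal form yields diagonal entries (1,1,1,1,1).

Computing H_k = (kernel of ∂_k) / (image of ∂_{k+1}):

  H_0: rank C_0 − rank ∂_1 = 5 − 4 = 1, and the invariant factors of ∂_1 are all 1, so H_0 = Z.
  H_1: rank ker ∂_1 − rank ∂_2 = (9 − 4) − 5 = 0, and the invariant factors of ∂_2 are all 1, so H_1 = 0.
  H_2: rank ker ∂_2 − rank ∂_3 = (6 − 5) − 0 = 1, and there is no ∂_3, so H_2 = Z.

(K is a triangulation of the 2-sphere S^2.)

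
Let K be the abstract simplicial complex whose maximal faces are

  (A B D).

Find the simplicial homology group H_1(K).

H_1 ≅ 0.

Fix the vertex order A < B < D and write every simplex with vertices in increasing order. Then dim K = 2 and the simplices of K are:

  0-simplices (3): A, B, D
  1-simplices (3): AB, AD, BD
  2-simplices (1): ABD

Hence C_0 ≅ Z^3, C_1 ≅ Z^3, C_2 ≅ Z^1.

Boundary ∂_1: C_1 → C_0 is given by ∂[p,q] = [q] − [p]. For instance
  ∂AB = B − A.
The resulting 3×3 matrix has rank 2, and its Smith normal form has invariant factors (1,1).

Boundary ∂_2: C_2 → C_1 maps a triangle to the signed sum of its edges. For instance
  ∂ABD = BD − AD + AB.
As a 3×1 matrix over Z this has rank 1, with invariant factors (1).

Reading off H_k = ker ∂_k / im ∂_{k+1}:

  H_1: rank ker ∂_1 − rank ∂_2 = (3 − 2) − 1 = 0, and the invariant factors of ∂_2 are all 1, so H_1 = 0.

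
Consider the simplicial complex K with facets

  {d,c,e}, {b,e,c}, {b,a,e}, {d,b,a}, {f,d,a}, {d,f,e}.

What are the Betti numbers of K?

b_0 = 1, b_1 = 1, b_2 = 0.

K has 6 vertices, 12 edges, 6 triangles.
rank ∂_0 = 0, rank ∂_1 = 5 ⇒ b_0 = 6 − 0 − 5 = 1; all invariant factors of ∂_1 are 1 so no torsion. So H_0 ≅ Z.
rank ∂_1 = 5, rank ∂_2 = 6 ⇒ b_1 = 12 − 5 − 6 = 1; all invariant factors of ∂_2 are 1 so no torsion. So H_1 ≅ Z.
rank ∂_2 = 6, rank ∂_3 = 0 ⇒ b_2 = 6 − 6 − 0 = 0. So H_2 ≅ 0.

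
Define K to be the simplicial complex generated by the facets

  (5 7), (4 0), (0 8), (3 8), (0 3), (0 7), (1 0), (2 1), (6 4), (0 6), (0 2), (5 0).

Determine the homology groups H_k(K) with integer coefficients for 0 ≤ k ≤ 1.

Order the vertices as 0 < 1 < 2 < 3 < 4 < 5 < 6 < 7 < 8. Listing each simplex with vertices in this order, K has dimension 1 with simplices:

  0-simplices (9): [0], [1], [2], [3], [4], [5], [6], [7], [8]
  1-simplices (12): [0,1], [0,2], [0,3], [0,4], [0,5], [0,6], [0,7], [0,8], [1,2], [3,8], [4,6], [5,7]

so the chain groups are C_0 ≅ Z^9, C_1 ≅ Z^12.

∂_1: C_1 → C_0 maps an edge to its endpoints' difference, ∂[p,q] = q − p. For instance
  ∂[0,5] = [5] − [0].
As a 9×12 matrix over Z this has rank 8, with invariant factors (1,1,1,1,1,1,1,1).

Computing H_k = (kernel of ∂_k) / (image of ∂_{k+1}):

  H_0: rank C_0 − rank ∂_1 = 9 − 8 = 1, and the invariant factors of ∂_1 are all 1, so H_0 ≅ Z.
  H_1: rank ker ∂_1 − rank ∂_2 = (12 − 8) − 0 = 4, and there is no ∂_2, so H_1 ≅ Z^4.

(K is a triangulation of a wedge of 4 circles.)

H_0 ≅ Z,  H_1 ≅ Z^4.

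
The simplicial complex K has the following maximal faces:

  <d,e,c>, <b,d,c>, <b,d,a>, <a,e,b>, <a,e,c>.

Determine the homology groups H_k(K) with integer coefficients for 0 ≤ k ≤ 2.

Take the total order a < b < c < d < e on the vertex set. Then K (dimension 2) consists of the simplices:

  0-simplices (5): a, b, c, d, e
  1-simplices (10): ab, ac, ad, ae, bc, bd, be, cd, ce, de
  2-simplices (5): abd, abe, ace, bcd, cde

so the chain groups are C_0 ≅ Z^5, C_1 ≅ Z^10, C_2 ≅ Z^5.

∂_1: C_1 → C_0 sends each edge [p,q] (with p < q) to q − p.
As a 5×10 matrix over Z this has rank 4, with invariant factors (1,1,1,1).

∂_2: C_2 → C_1 acts by ∂[p,q,r] = [q,r] − [p,r] + [p,q]. For instance
  ∂abe = be − ae + ab,
  ∂bcd = cd − bd + bc.
The resulting 10×5 matrix has rank 5, and its Smith normal form has invariant factors (1,1,1,1,1).

Reading off H_k = ker ∂_k / im ∂_{k+1}:

  H_0: rank C_0 − rank ∂_1 = 5 − 4 = 1, and the invariant factors of ∂_1 are all 1, so H_0 = Z.
  H_1: rank ker ∂_1 − rank ∂_2 = (10 − 4) − 5 = 1, and the invariant factors of ∂_2 are all 1, so H_1 = Z.
  H_2: rank ker ∂_2 − rank ∂_3 = (5 − 5) − 0 = 0, and there is no ∂_3, so H_2 = 0.

As a check, the Euler characteristic is 5 − 10 + 5 = 0, which agrees with 1 − 1 + 0 = 0.
(K is a triangulation of the Möbius band.)

H_0 = Z,  H_1 = Z,  H_2 = 0.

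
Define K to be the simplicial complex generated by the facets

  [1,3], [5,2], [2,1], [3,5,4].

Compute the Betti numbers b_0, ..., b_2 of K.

b_0 = 1, b_1 = 1, b_2 = 0.

Order the vertices as 1 < 2 < 3 < 4 < 5. Listing each simplex with vertices in this order, K has dimension 2 with simplices:

  0-simplices (5): [1], [2], [3], [4], [5]
  1-simplices (6): [1,2], [1,3], [2,5], [3,4], [3,5], [4,5]
  2-simplices (1): [3,4,5]

Hence C_0 ≅ Z^5, C_1 ≅ Z^6, C_2 ≅ Z^1.

Boundary ∂_1: C_1 → C_0 is given by ∂[p,q] = [q] − [p]. For instance
  ∂[1,3] = [3] − [1].
This gives a 5×6 integer matrix of rank 4; reducing to Smith normal form yields diagonal entries (1,1,1,1).

∂_2: C_2 → C_1 acts by ∂[p,q,r] = [q,r] − [p,r] + [p,q]. For instance
  ∂[3,4,5] = [4,5] − [3,5] + [3,4].
The 6×1 boundary matrix has rank 1 and Smith normal form diag(1).

Computing H_k = (kernel of ∂_k) / (image of ∂_{k+1}):

  H_0: rank C_0 − rank ∂_1 = 5 − 4 = 1, and the invariant factors of ∂_1 are all 1, so H_0 = Z.
  H_1: rank ker ∂_1 − rank ∂_2 = (6 − 4) − 1 = 1, and the invariant factors of ∂_2 are all 1, so H_1 = Z.
  H_2: rank ker ∂_2 − rank ∂_3 = (1 − 1) − 0 = 0, and there is no ∂_3, so H_2 = 0.

Hence the Betti numbers are b_0 = 1, b_1 = 1, b_2 = 0.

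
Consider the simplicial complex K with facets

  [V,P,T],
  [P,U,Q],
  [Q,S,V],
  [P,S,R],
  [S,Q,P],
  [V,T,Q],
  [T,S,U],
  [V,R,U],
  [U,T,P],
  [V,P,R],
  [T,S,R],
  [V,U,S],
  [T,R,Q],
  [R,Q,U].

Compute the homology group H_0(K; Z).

H_0 = Z.

K has 7 vertices, 21 edges, 14 triangles.
rank ∂_0 = 0, rank ∂_1 = 6 ⇒ b_0 = 7 − 0 − 6 = 1; all invariant factors of ∂_1 are 1 so no torsion. So H_0 = Z.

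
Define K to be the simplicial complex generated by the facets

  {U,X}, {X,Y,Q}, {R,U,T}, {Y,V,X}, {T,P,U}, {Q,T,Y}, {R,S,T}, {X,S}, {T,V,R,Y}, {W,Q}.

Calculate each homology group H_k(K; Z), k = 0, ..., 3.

H_0 = Z,  H_1 = Z^2,  H_2 = 0,  H_3 = 0.

Order the vertices as P < Q < R < S < T < U < V < W < X < Y. Listing each simplex with vertices in this order, K has dimension 3 with simplices:

  0-simplices (10): P, Q, R, S, T, U, V, W, X, Y
  1-simplices (20): PT, PU, QT, QW, QX, QY, RS, RT, RU, RV, RY, ST, SX, TU, TV, TY, UX, VX, VY, XY
  2-simplices (10): PTU, QTY, QXY, RST, RTU, RTV, RTY, RVY, TVY, VXY
  3-simplices (1): RTVY

Hence C_0 ≅ Z^10, C_1 ≅ Z^20, C_2 ≅ Z^10, C_3 ≅ Z^1.

∂_1: C_1 → C_0 maps an edge to its endpoints' difference, ∂[p,q] = q − p. For instance
  ∂ST = T − S.
The 10×20 boundary matrix has rank 9 and Smith normal form diag(1,1,1,1,1,1,1,1,1).

Boundary ∂_2: C_2 → C_1 sends each 2-simplex [p,q,r] to [q,r] − [p,r] + [p,q]. For instance
  ∂QXY = XY − QY + QX,
  ∂RTY = TY − RY + RT.
This gives a 20×10 integer matrix of rank 9; reducing to Smith normal form yields diagonal entries (1,1,1,1,1,1,1,1,1).

The boundary map ∂_3: C_3 → C_2 sends each 3-simplex σ to the alternating sum Σ_i (−1)^i (σ with its i-th vertex removed). For instance
  ∂RTVY = TVY − RVY + RTY − RTV.
As a 10×1 matrix over Z this has rank 1, with invariant factors (1).

From H_k ≅ ker(∂_k) / im(∂_{k+1}) we obtain:

  H_0: rank C_0 − rank ∂_1 = 10 − 9 = 1, and the invariant factors of ∂_1 are all 1, so H_0 ≅ Z.
  H_1: rank ker ∂_1 − rank ∂_2 = (20 − 9) − 9 = 2, and the invariant factors of ∂_2 are all 1, so H_1 ≅ Z^2.
  H_2: rank ker ∂_2 − rank ∂_3 = (10 − 9) − 1 = 0, and the invariant factors of ∂_3 are all 1, so H_2 ≅ 0.
  H_3: rank ker ∂_3 − rank ∂_4 = (1 − 1) − 0 = 0, and there is no ∂_4, so H_3 ≅ 0.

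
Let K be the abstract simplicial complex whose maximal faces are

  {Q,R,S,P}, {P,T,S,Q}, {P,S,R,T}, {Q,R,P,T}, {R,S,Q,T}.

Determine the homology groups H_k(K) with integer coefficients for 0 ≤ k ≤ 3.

We work with the vertex ordering P < Q < R < S < T. The simplices of K, each written with vertices in increasing order, are:

  0-simplices (5): P, Q, R, S, T
  1-simplices (10): PQ, PR, PS, PT, QR, QS, QT, RS, RT, ST
  2-simplices (10): PQR, PQS, PQT, PRS, PRT, PST, QRS, QRT, QST, RST
  3-simplices (5): PQRS, PQRT, PQST, PRST, QRST

Hence C_0 ≅ Z^5, C_1 ≅ Z^10, C_2 ≅ Z^10, C_3 ≅ Z^5.

Boundary ∂_1: C_1 → C_0 sends each edge [p,q] (with p < q) to q − p.
The resulting 5×10 matrix has rank 4, and its Smith normal form has invariant factors (1,1,1,1).

Boundary ∂_2: C_2 → C_1 sends each 2-simplex [p,q,r] to [q,r] − [p,r] + [p,q]. For instance
  ∂QST = ST − QT + QS,
  ∂PRS = RS − PS + PR.
The resulting 10×10 matrix has rank 6, and its Smith normal form has invariant factors (1,1,1,1,1,1).

∂_3: C_3 → C_2 sends each 3-simplex σ to the alternating sum Σ_i (−1)^i (σ with its i-th vertex removed). For instance
  ∂PQRT = QRT − PRT + PQT − PQR,
  ∂PQRS = QRS − PRS + PQS − PQR.
This gives a 10×5 integer matrix of rank 4; reducing to Smith normal form yields diagonal entries (1,1,1,1).

Computing H_k = (kernel of ∂_k) / (image of ∂_{k+1}):

  H_0: rank C_0 − rank ∂_1 = 5 − 4 = 1, and the invariant factors of ∂_1 are all 1, so H_0 = Z.
  H_1: rank ker ∂_1 − rank ∂_2 = (10 − 4) − 6 = 0, and the invariant factors of ∂_2 are all 1, so H_1 = 0.
  H_2: rank ker ∂_2 − rank ∂_3 = (10 − 6) − 4 = 0, and the invariant factors of ∂_3 are all 1, so H_2 = 0.
  H_3: rank ker ∂_3 − rank ∂_4 = (5 − 4) − 0 = 1, and there is no ∂_4, so H_3 = Z.

As a check, the Euler characteristic is 5 − 10 + 10 − 5 = 0, which agrees with 1 − 0 + 0 − 1 = 0.

H_0 ≅ Z,  H_1 = 0,  H_2 = 0,  H_3 ≅ Z.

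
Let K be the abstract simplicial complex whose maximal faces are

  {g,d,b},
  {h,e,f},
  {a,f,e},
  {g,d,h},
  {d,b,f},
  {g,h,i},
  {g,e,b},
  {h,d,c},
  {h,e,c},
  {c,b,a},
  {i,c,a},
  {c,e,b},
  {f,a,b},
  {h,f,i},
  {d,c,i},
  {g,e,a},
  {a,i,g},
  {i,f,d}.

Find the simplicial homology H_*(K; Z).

H_0 ≅ Z,  H_1 ≅ Z ⊕ Z_2,  H_2 = 0.

We work with the vertex ordering a < b < c < d < e < f < g < h < i. The simplices of K, each written with vertices in increasing order, are:

  0-simplices (9): a, b, c, d, e, f, g, h, i
  1-simplices (27): ab, ac, ae, af, ag, ai, bc, bd, be, bf, bg, cd, ce, ch, ci, df, dg, dh, di, ef, eg, eh, fh, fi, gh, gi, hi
  2-simplices (18): abc, abf, aci, aef, aeg, agi, bce, bdf, bdg, beg, cdh, cdi, ceh, dfi, dgh, efh, fhi, ghi

Hence C_0 ≅ Z^9, C_1 ≅ Z^27, C_2 ≅ Z^18.

Boundary ∂_1: C_1 → C_0 maps an edge to its endpoints' difference, ∂[p,q] = q − p. For instance
  ∂cd = d − c.
As a 9×27 matrix over Z this has rank 8, with invariant factors (1,1,1,1,1,1,1,1).

Boundary ∂_2: C_2 → C_1 sends each 2-simplex [p,q,r] to [q,r] − [p,r] + [p,q]. For instance
  ∂beg = eg − bg + be,
  ∂ghi = hi − gi + gh.
This gives a 27×18 integer matrix of rank 18; reducing to Smith normal form yields diagonal entries (1,1,1,1,1,1,1,1,1,1,1,1,1,1,1,1,1,2).

From H_k ≅ ker(∂_k) / im(∂_{k+1}) we obtain:

  H_0: rank C_0 − rank ∂_1 = 9 − 8 = 1, and the invariant factors of ∂_1 are all 1, so H_0 ≅ Z.
  H_1: rank ker ∂_1 − rank ∂_2 = (27 − 8) − 18 = 1, and ∂_2 has invariant factor 2 > 1, so H_1 ≅ Z ⊕ Z_2.
  H_2: rank ker ∂_2 − rank ∂_3 = (18 − 18) − 0 = 0, and there is no ∂_3, so H_2 ≅ 0.

(K is a triangulation of the Klein bottle.)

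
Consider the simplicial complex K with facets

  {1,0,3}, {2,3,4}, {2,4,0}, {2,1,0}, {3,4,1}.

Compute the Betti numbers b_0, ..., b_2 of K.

b_0 = 1, b_1 = 1, b_2 = 0.

Fix the vertex order 0 < 1 < 2 < 3 < 4 and write every simplex with vertices in increasing order. Then dim K = 2 and the simplices of K are:

  0-simplices (5): [0], [1], [2], [3], [4]
  1-simplices (10): [0,1], [0,2], [0,3], [0,4], [1,2], [1,3], [1,4], [2,3], [2,4], [3,4]
  2-simplices (5): [0,1,2], [0,1,3], [0,2,4], [1,3,4], [2,3,4]

so the chain groups are C_0 ≅ Z^5, C_1 ≅ Z^10, C_2 ≅ Z^5.

The boundary map ∂_1: C_1 → C_0 is given by ∂[p,q] = [q] − [p]. For instance
  ∂[3,4] = [4] − [3].
This gives a 5×10 integer matrix of rank 4; reducing to Smith normal form yields diagonal entries (1,1,1,1).

The boundary map ∂_2: C_2 → C_1 maps a triangle to the signed sum of its edges. For instance
  ∂[0,1,3] = [1,3] − [0,3] + [0,1],
  ∂[0,2,4] = [2,4] − [0,4] + [0,2].
As a 10×5 matrix over Z this has rank 5, with invariant factors (1,1,1,1,1).

Computing H_k = (kernel of ∂_k) / (image of ∂_{k+1}):

  H_0: rank C_0 − rank ∂_1 = 5 − 4 = 1, and the invariant factors of ∂_1 are all 1, so H_0 = Z.
  H_1: rank ker ∂_1 − rank ∂_2 = (10 − 4) − 5 = 1, and the invariant factors of ∂_2 are all 1, so H_1 = Z.
  H_2: rank ker ∂_2 − rank ∂_3 = (5 − 5) − 0 = 0, and there is no ∂_3, so H_2 = 0.

Hence the Betti numbers are b_0 = 1, b_1 = 1, b_2 = 0.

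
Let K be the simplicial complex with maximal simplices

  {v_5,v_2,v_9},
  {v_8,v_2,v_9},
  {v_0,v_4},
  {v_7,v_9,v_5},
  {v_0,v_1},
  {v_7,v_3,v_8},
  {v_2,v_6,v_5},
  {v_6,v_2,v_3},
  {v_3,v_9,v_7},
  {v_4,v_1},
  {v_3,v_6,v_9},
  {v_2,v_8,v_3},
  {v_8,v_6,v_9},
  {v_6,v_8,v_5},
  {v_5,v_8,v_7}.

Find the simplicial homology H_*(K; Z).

Take the total order v_0 < v_1 < v_2 < v_3 < v_4 < v_5 < v_6 < v_7 < v_8 < v_9 on the vertex set. Then K (dimension 2) consists of the simplices:

  0-simplices (10): [v_0], [v_1], [v_2], [v_3], [v_4], [v_5], [v_6], [v_7], [v_8], [v_9]
  1-simplices (21): (21 of them)
  2-simplices (12): (12 of them)

so the chain groups are C_0 ≅ Z^10, C_1 ≅ Z^21, C_2 ≅ Z^12.

Boundary ∂_1: C_1 → C_0 sends each edge [p,q] (with p < q) to q − p.
The resulting 10×21 matrix has rank 8, and its Smith normal form has invariant factors (1,1,1,1,1,1,1,1).

∂_2: C_2 → C_1 maps a triangle to the signed sum of its edges. For instance
  ∂[v_6,v_8,v_9] = [v_8,v_9] − [v_6,v_9] + [v_6,v_8],
  ∂[v_5,v_7,v_8] = [v_7,v_8] − [v_5,v_8] + [v_5,v_7].
The 21×12 boundary matrix has rank 12 and Smith normal form diag(1,1,1,1,1,1,1,1,1,1,1,2).

Reading off H_k = ker ∂_k / im ∂_{k+1}:

  H_0: rank C_0 − rank ∂_1 = 10 − 8 = 2, and the invariant factors of ∂_1 are all 1, so H_0 = Z^2.
  H_1: rank ker ∂_1 − rank ∂_2 = (21 − 8) − 12 = 1, and ∂_2 has invariant factor 2 > 1, so H_1 = Z × Z/2.
  H_2: rank ker ∂_2 − rank ∂_3 = (12 − 12) − 0 = 0, and there is no ∂_3, so H_2 = 0.

H_0 ≅ Z^2,  H_1 ≅ Z × Z/2,  H_2 = 0.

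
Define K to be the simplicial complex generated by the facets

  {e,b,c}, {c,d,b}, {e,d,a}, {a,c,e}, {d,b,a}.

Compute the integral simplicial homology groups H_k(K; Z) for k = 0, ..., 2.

H_0 = Z,  H_1 = Z,  H_2 = 0.

Take the total order a < b < c < d < e on the vertex set. Then K (dimension 2) consists of the simplices:

  0-simplices (5): a, b, c, d, e
  1-simplices (10): ab, ac, ad, ae, bc, bd, be, cd, ce, de
  2-simplices (5): abd, ace, ade, bcd, bce

giving chain groups C_0 ≅ Z^5, C_1 ≅ Z^10, C_2 ≅ Z^5.

∂_1: C_1 → C_0 is given by ∂[p,q] = [q] − [p]. For instance
  ∂ce = e − c.
The 5×10 boundary matrix has rank 4 and Smith normal form diag(1,1,1,1).

Boundary ∂_2: C_2 → C_1 sends each 2-simplex [p,q,r] to [q,r] − [p,r] + [p,q]. For instance
  ∂bce = ce − be + bc,
  ∂ade = de − ae + ad.
This gives a 10×5 integer matrix of rank 5; reducing to Smith normal form yields diagonal entries (1,1,1,1,1).

Reading off H_k = ker ∂_k / im ∂_{k+1}:

  H_0: rank C_0 − rank ∂_1 = 5 − 4 = 1, and the invariant factors of ∂_1 are all 1, so H_0 = Z.
  H_1: rank ker ∂_1 − rank ∂_2 = (10 − 4) − 5 = 1, and the invariant factors of ∂_2 are all 1, so H_1 = Z.
  H_2: rank ker ∂_2 − rank ∂_3 = (5 − 5) − 0 = 0, and there is no ∂_3, so H_2 = 0.

(K is a triangulation of the Möbius band.)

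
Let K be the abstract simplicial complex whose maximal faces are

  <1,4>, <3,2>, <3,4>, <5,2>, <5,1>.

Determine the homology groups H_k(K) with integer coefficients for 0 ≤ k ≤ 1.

H_0 = Z,  H_1 = Z.

Take the total order 1 < 2 < 3 < 4 < 5 on the vertex set. Then K (dimension 1) consists of the simplices:

  0-simplices (5): [1], [2], [3], [4], [5]
  1-simplices (5): [1,4], [1,5], [2,3], [2,5], [3,4]

so the chain groups are C_0 ≅ Z^5, C_1 ≅ Z^5.

Boundary ∂_1: C_1 → C_0 is given by ∂[p,q] = [q] − [p]. For instance
  ∂[1,5] = [5] − [1].
The 5×5 boundary matrix has rank 4 and Smith normal form diag(1,1,1,1).

Computing H_k = (kernel of ∂_k) / (image of ∂_{k+1}):

  H_0: rank C_0 − rank ∂_1 = 5 − 4 = 1, and the invariant factors of ∂_1 are all 1, so H_0 = Z.
  H_1: rank ker ∂_1 − rank ∂_2 = (5 − 4) − 0 = 1, and there is no ∂_2, so H_1 = Z.

(K is a triangulation of the circle S^1.)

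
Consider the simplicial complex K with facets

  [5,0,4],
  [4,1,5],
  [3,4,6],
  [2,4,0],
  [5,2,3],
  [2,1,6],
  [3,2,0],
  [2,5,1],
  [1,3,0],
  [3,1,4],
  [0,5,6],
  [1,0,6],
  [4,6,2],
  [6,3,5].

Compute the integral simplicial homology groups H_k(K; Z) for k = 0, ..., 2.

H_0 ≅ Z,  H_1 ≅ Z^2,  H_2 ≅ Z.

Take the total order 0 < 1 < 2 < 3 < 4 < 5 < 6 on the vertex set. Then K (dimension 2) consists of the simplices:

  0-simplices (7): [0], [1], [2], [3], [4], [5], [6]
  1-simplices (21): [0,1], [0,2], [0,3], [0,4], [0,5], [0,6], [1,2], [1,3], [1,4], [1,5], [1,6], [2,3], [2,4], [2,5], [2,6], [3,4], [3,5], [3,6], [4,5], [4,6], [5,6]
  2-simplices (14): [0,1,3], [0,1,6], [0,2,3], [0,2,4], [0,4,5], [0,5,6], [1,2,5], [1,2,6], [1,3,4], [1,4,5], [2,3,5], [2,4,6], [3,4,6], [3,5,6]

giving chain groups C_0 ≅ Z^7, C_1 ≅ Z^21, C_2 ≅ Z^14.

The boundary map ∂_1: C_1 → C_0 sends each edge [p,q] (with p < q) to q − p. For instance
  ∂[1,2] = [2] − [1].
This gives a 7×21 integer matrix of rank 6; reducing to Smith normal form yields diagonal entries (1,1,1,1,1,1).

∂_2: C_2 → C_1 maps a triangle to the signed sum of its edges. For instance
  ∂[2,4,6] = [4,6] − [2,6] + [2,4],
  ∂[1,2,6] = [2,6] − [1,6] + [1,2].
As a 21×14 matrix over Z this has rank 13, with invariant factors (1,1,1,1,1,1,1,1,1,1,1,1,1).

Now H_k = ker ∂_k / im ∂_{k+1}, so:

  H_0: rank C_0 − rank ∂_1 = 7 − 6 = 1, and the invariant factors of ∂_1 are all 1, so H_0 = Z.
  H_1: rank ker ∂_1 − rank ∂_2 = (21 − 6) − 13 = 2, and the invariant factors of ∂_2 are all 1, so H_1 = Z^2.
  H_2: rank ker ∂_2 − rank ∂_3 = (14 − 13) − 0 = 1, and there is no ∂_3, so H_2 = Z.

As a check, the Euler characteristic is 7 − 21 + 14 = 0, which agrees with 1 − 2 + 1 = 0.
(K is a triangulation of the torus T^2.)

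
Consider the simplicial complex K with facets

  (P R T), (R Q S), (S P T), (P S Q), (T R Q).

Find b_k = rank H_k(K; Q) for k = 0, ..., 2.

b_0 = 1, b_1 = 1, b_2 = 0.

K has 5 vertices, 10 edges, 5 triangles.
rank ∂_0 = 0, rank ∂_1 = 4 ⇒ b_0 = 5 − 0 − 4 = 1; all invariant factors of ∂_1 are 1 so no torsion. So H_0 ≅ Z.
rank ∂_1 = 4, rank ∂_2 = 5 ⇒ b_1 = 10 − 4 − 5 = 1; all invariant factors of ∂_2 are 1 so no torsion. So H_1 ≅ Z.
rank ∂_2 = 5, rank ∂_3 = 0 ⇒ b_2 = 5 − 5 − 0 = 0. So H_2 ≅ 0.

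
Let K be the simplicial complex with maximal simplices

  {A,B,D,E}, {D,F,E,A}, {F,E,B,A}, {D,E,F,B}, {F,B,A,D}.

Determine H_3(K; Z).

Fix the vertex order A < B < D < E < F and write every simplex with vertices in increasing order. Then dim K = 3 and the simplices of K are:

  0-simplices (5): A, B, D, E, F
  1-simplices (10): AB, AD, AE, AF, BD, BE, BF, DE, DF, EF
  2-simplices (10): ABD, ABE, ABF, ADE, ADF, AEF, BDE, BDF, BEF, DEF
  3-simplices (5): ABDE, ABDF, ABEF, ADEF, BDEF

giving chain groups C_0 ≅ Z^5, C_1 ≅ Z^10, C_2 ≅ Z^10, C_3 ≅ Z^5.

Boundary ∂_1: C_1 → C_0 is given by ∂[p,q] = [q] − [p]. For instance
  ∂EF = F − E.
This gives a 5×10 integer matrix of rank 4; reducing to Smith normal form yields diagonal entries (1,1,1,1).

Boundary ∂_2: C_2 → C_1 maps a triangle to the signed sum of its edges. For instance
  ∂BDE = DE − BE + BD,
  ∂ABD = BD − AD + AB.
The resulting 10×10 matrix has rank 6, and its Smith normal form has invariant factors (1,1,1,1,1,1).

Boundary ∂_3: C_3 → C_2 sends each 3-simplex σ to the alternating sum Σ_i (−1)^i (σ with its i-th vertex removed). For instance
  ∂BDEF = DEF − BEF + BDF − BDE,
  ∂ABDE = BDE − ADE + ABE − ABD.
As a 10×5 matrix over Z this has rank 4, with invariant factors (1,1,1,1).

From H_k ≅ ker(∂_k) / im(∂_{k+1}) we obtain:

  H_3: rank ker ∂_3 − rank ∂_4 = (5 − 4) − 0 = 1, and there is no ∂_4, so H_3 = Z.

H_3 ≅ Z.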